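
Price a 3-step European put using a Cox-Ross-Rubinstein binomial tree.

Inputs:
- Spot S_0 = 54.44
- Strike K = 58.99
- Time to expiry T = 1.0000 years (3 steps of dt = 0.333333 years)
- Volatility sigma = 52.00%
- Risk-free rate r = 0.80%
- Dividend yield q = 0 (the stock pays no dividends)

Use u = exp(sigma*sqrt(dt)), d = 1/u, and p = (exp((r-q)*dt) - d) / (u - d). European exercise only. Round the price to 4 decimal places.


Answer: Price = V(0,0) = 14.5412

Derivation:
dt = T/N = 0.333333
u = exp(sigma*sqrt(dt)) = 1.350159; d = 1/u = 0.740654
p = (exp((r-q)*dt) - d) / (u - d) = 0.429884
Discount per step: exp(-r*dt) = 0.997337
Stock lattice S(k, i) with i counting down-moves:
  k=0: S(0,0) = 54.4400
  k=1: S(1,0) = 73.5026; S(1,1) = 40.3212
  k=2: S(2,0) = 99.2402; S(2,1) = 54.4400; S(2,2) = 29.8640
  k=3: S(3,0) = 133.9901; S(3,1) = 73.5026; S(3,2) = 40.3212; S(3,3) = 22.1189
Terminal payoffs V(N, i) = max(K - S_T, 0):
  V(3,0) = 0.000000; V(3,1) = 0.000000; V(3,2) = 18.668814; V(3,3) = 36.871093
Backward induction: V(k, i) = exp(-r*dt) * [p * V(k+1, i) + (1-p) * V(k+1, i+1)].
  V(2,0) = exp(-r*dt) * [p*0.000000 + (1-p)*0.000000] = 0.000000
  V(2,1) = exp(-r*dt) * [p*0.000000 + (1-p)*18.668814] = 10.615042
  V(2,2) = exp(-r*dt) * [p*18.668814 + (1-p)*36.871093] = 28.968868
  V(1,0) = exp(-r*dt) * [p*0.000000 + (1-p)*10.615042] = 6.035687
  V(1,1) = exp(-r*dt) * [p*10.615042 + (1-p)*28.968868] = 21.022714
  V(0,0) = exp(-r*dt) * [p*6.035687 + (1-p)*21.022714] = 14.541200


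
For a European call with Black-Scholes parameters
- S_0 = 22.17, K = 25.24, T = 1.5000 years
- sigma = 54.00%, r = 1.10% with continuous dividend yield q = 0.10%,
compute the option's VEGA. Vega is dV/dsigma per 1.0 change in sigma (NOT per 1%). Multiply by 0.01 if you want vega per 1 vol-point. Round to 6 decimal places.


d1 = 0.1572662924; d2 = -0.5040959381
phi(d1) = 0.3940392022; exp(-qT) = 0.9985011244; exp(-rT) = 0.9836353794
Vega = S * exp(-qT) * phi(d1) * sqrt(T) = 22.1700 * 0.9985011244 * 0.3940392022 * 1.2247448714 = 10.683150

Answer: Vega = 10.683150


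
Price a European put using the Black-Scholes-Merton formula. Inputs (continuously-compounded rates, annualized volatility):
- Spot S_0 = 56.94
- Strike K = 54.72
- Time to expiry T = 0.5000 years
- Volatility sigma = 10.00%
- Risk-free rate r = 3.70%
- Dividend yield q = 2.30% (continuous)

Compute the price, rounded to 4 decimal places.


Answer: Price = 0.5926

Derivation:
d1 = (ln(S/K) + (r - q + 0.5*sigma^2) * T) / (sigma * sqrt(T)) = 0.69676617
d2 = d1 - sigma * sqrt(T) = 0.62605549
exp(-rT) = 0.98167007; exp(-qT) = 0.98856587
P = K * exp(-rT) * N(-d2) - S_0 * exp(-qT) * N(-d1)
N(-d1) = 0.24297457; N(-d2) = 0.26563927
P = 54.7200 * 0.98167007 * 0.26563927 - 56.9400 * 0.98856587 * 0.24297457 = 0.5926


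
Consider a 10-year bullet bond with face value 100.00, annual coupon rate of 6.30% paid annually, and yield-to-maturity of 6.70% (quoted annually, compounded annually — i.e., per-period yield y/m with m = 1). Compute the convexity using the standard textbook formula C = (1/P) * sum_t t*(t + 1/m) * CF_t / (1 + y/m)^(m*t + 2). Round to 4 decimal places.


Coupon per period c = face * coupon_rate / m = 6.300000
Periods per year m = 1; per-period yield y/m = 0.067000
Number of cashflows N = 10
Cashflows (t years, CF_t, discount factor 1/(1+y/m)^(m*t), PV):
  t = 1.0000: CF_t = 6.300000, DF = 0.937207, PV = 5.904405
  t = 2.0000: CF_t = 6.300000, DF = 0.878357, PV = 5.533650
  t = 3.0000: CF_t = 6.300000, DF = 0.823203, PV = 5.186176
  t = 4.0000: CF_t = 6.300000, DF = 0.771511, PV = 4.860522
  t = 5.0000: CF_t = 6.300000, DF = 0.723066, PV = 4.555315
  t = 6.0000: CF_t = 6.300000, DF = 0.677663, PV = 4.269274
  t = 7.0000: CF_t = 6.300000, DF = 0.635110, PV = 4.001194
  t = 8.0000: CF_t = 6.300000, DF = 0.595230, PV = 3.749948
  t = 9.0000: CF_t = 6.300000, DF = 0.557854, PV = 3.514478
  t = 10.0000: CF_t = 106.300000, DF = 0.522824, PV = 55.576228
Price P = sum_t PV_t = 97.151190
Convexity numerator sum_t t*(t + 1/m) * CF_t / (1+y/m)^(m*t + 2):
  t = 1.0000: term = 10.372353
  t = 2.0000: term = 29.163129
  t = 3.0000: term = 54.663785
  t = 4.0000: term = 85.385481
  t = 5.0000: term = 120.035821
  t = 6.0000: term = 157.497797
  t = 7.0000: term = 196.810743
  t = 8.0000: term = 237.153125
  t = 9.0000: term = 277.826997
  t = 10.0000: term = 5369.735780
Convexity = (1/P) * sum = 6538.645012 / 97.151190 = 67.303808

Answer: Convexity = 67.3038


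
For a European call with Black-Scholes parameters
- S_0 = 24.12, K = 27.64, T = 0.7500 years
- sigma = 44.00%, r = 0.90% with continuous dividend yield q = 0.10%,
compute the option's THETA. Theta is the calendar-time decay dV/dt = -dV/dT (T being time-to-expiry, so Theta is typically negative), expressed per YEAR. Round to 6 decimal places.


Answer: Theta = -2.477687

Derivation:
d1 = -0.1512201783; d2 = -0.5322713560
phi(d1) = 0.3944068436; exp(-qT) = 0.9992502812; exp(-rT) = 0.9932727301
Theta = -S*exp(-qT)*phi(d1)*sigma/(2*sqrt(T)) - r*K*exp(-rT)*N(d2) + q*S*exp(-qT)*N(d1)
N(d1) = 0.4399010167; N(d2) = 0.2972690340; sqrt(T) = 0.8660254038
Term 1 = -24.1200 * 0.9992502812 * 0.3944068436 * 0.4400 / (2 * 0.8660254038) = -2.4148384030
Term 2 = -0.0090 * 27.6400 * 0.9932727301 * 0.2972690340 = -0.0734511724
Term 3 = 0.0010 * 24.1200 * 0.9992502812 * 0.4399010167 = 0.0106024577
Theta = -2.4148384030 + (-0.0734511724) + (0.0106024577) = -2.477687


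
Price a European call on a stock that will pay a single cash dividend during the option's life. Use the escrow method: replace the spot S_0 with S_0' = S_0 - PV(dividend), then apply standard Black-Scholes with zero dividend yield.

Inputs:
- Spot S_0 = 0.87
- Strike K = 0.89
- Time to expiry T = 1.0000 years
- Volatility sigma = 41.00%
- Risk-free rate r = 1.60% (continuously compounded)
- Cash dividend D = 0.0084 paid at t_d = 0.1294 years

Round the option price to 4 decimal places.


Answer: Price = 0.1341

Derivation:
PV(D) = D * exp(-r * t_d) = 0.0084 * 0.99793174 = 0.00838263
S_0' = S_0 - PV(D) = 0.8700 - 0.00838263 = 0.86161737
d1 = (ln(S_0'/K) + (r + sigma^2/2)*T) / (sigma*sqrt(T)) = 0.16497519
d2 = d1 - sigma*sqrt(T) = -0.24502481
exp(-rT) = 0.98412732
N(d1) = 0.56551824; N(d2) = 0.40321861
C = S_0' * N(d1) - K * exp(-rT) * N(d2) = 0.86161737 * 0.56551824 - 0.8900 * 0.98412732 * 0.40321861 = 0.1341


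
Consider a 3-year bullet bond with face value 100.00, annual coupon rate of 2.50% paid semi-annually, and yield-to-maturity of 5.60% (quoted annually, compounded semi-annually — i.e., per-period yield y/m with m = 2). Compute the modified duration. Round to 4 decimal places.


Answer: Modified duration = 2.8248

Derivation:
Coupon per period c = face * coupon_rate / m = 1.250000
Periods per year m = 2; per-period yield y/m = 0.028000
Number of cashflows N = 6
Cashflows (t years, CF_t, discount factor 1/(1+y/m)^(m*t), PV):
  t = 0.5000: CF_t = 1.250000, DF = 0.972763, PV = 1.215953
  t = 1.0000: CF_t = 1.250000, DF = 0.946267, PV = 1.182834
  t = 1.5000: CF_t = 1.250000, DF = 0.920493, PV = 1.150617
  t = 2.0000: CF_t = 1.250000, DF = 0.895422, PV = 1.119277
  t = 2.5000: CF_t = 1.250000, DF = 0.871033, PV = 1.088791
  t = 3.0000: CF_t = 101.250000, DF = 0.847308, PV = 85.789936
Price P = sum_t PV_t = 91.547408
First compute Macaulay numerator sum_t t * PV_t:
  t * PV_t at t = 0.5000: 0.607977
  t * PV_t at t = 1.0000: 1.182834
  t * PV_t at t = 1.5000: 1.725925
  t * PV_t at t = 2.0000: 2.238554
  t * PV_t at t = 2.5000: 2.721977
  t * PV_t at t = 3.0000: 257.369808
Macaulay duration D = 265.847075 / 91.547408 = 2.903928
Modified duration = D / (1 + y/m) = 2.903928 / (1 + 0.028000) = 2.824833


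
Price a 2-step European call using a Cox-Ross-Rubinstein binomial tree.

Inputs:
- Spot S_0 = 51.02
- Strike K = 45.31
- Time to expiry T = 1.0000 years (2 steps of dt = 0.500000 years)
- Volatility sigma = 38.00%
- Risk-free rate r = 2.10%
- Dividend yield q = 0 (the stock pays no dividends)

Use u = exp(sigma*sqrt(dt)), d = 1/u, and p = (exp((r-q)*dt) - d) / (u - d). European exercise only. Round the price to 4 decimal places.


Answer: Price = V(0,0) = 11.1993

Derivation:
dt = T/N = 0.500000
u = exp(sigma*sqrt(dt)) = 1.308263; d = 1/u = 0.764372
p = (exp((r-q)*dt) - d) / (u - d) = 0.452633
Discount per step: exp(-r*dt) = 0.989555
Stock lattice S(k, i) with i counting down-moves:
  k=0: S(0,0) = 51.0200
  k=1: S(1,0) = 66.7476; S(1,1) = 38.9983
  k=2: S(2,0) = 87.3234; S(2,1) = 51.0200; S(2,2) = 29.8092
Terminal payoffs V(N, i) = max(S_T - K, 0):
  V(2,0) = 42.013435; V(2,1) = 5.710000; V(2,2) = 0.000000
Backward induction: V(k, i) = exp(-r*dt) * [p * V(k+1, i) + (1-p) * V(k+1, i+1)].
  V(1,0) = exp(-r*dt) * [p*42.013435 + (1-p)*5.710000] = 21.910863
  V(1,1) = exp(-r*dt) * [p*5.710000 + (1-p)*0.000000] = 2.557540
  V(0,0) = exp(-r*dt) * [p*21.910863 + (1-p)*2.557540] = 11.199284


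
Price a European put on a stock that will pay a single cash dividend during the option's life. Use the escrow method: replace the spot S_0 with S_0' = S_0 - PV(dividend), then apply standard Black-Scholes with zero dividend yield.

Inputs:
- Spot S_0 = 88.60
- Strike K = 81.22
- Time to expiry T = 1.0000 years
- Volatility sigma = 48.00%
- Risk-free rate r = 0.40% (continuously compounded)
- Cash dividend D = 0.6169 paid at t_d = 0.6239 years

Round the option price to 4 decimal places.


PV(D) = D * exp(-r * t_d) = 0.6169 * 0.99750751 = 0.61536238
S_0' = S_0 - PV(D) = 88.6000 - 0.61536238 = 87.98463762
d1 = (ln(S_0'/K) + (r + sigma^2/2)*T) / (sigma*sqrt(T)) = 0.41500147
d2 = d1 - sigma*sqrt(T) = -0.06499853
exp(-rT) = 0.99600799
N(-d1) = 0.33907041; N(-d2) = 0.52591242
P = K * exp(-rT) * N(-d2) - S_0' * N(-d1) = 81.2200 * 0.99600799 * 0.52591242 - 87.98463762 * 0.33907041 = 12.7111

Answer: Price = 12.7111


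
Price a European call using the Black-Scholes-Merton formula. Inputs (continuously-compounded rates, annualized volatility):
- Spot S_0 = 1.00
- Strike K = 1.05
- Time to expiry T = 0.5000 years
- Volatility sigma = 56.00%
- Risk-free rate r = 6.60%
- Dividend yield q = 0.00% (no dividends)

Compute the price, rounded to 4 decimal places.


d1 = (ln(S/K) + (r - q + 0.5*sigma^2) * T) / (sigma * sqrt(T)) = 0.15811371
d2 = d1 - sigma * sqrt(T) = -0.23786609
exp(-rT) = 0.96753856; exp(-qT) = 1.00000000
C = S_0 * exp(-qT) * N(d1) - K * exp(-rT) * N(d2)
N(d1) = 0.56281640; N(d2) = 0.40599248
C = 1.0000 * 1.00000000 * 0.56281640 - 1.0500 * 0.96753856 * 0.40599248 = 0.1504

Answer: Price = 0.1504


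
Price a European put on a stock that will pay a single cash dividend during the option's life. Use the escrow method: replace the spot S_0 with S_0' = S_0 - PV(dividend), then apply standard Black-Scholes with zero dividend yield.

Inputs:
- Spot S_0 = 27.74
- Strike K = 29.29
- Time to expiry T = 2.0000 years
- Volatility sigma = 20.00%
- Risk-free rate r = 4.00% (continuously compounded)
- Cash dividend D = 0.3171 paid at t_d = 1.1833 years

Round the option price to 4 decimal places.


Answer: Price = 2.8676

Derivation:
PV(D) = D * exp(-r * t_d) = 0.3171 * 0.95377069 = 0.30244069
S_0' = S_0 - PV(D) = 27.7400 - 0.30244069 = 27.43755931
d1 = (ln(S_0'/K) + (r + sigma^2/2)*T) / (sigma*sqrt(T)) = 0.19327594
d2 = d1 - sigma*sqrt(T) = -0.08956677
exp(-rT) = 0.92311635
N(-d1) = 0.42337143; N(-d2) = 0.53568425
P = K * exp(-rT) * N(-d2) - S_0' * N(-d1) = 29.2900 * 0.92311635 * 0.53568425 - 27.43755931 * 0.42337143 = 2.8676


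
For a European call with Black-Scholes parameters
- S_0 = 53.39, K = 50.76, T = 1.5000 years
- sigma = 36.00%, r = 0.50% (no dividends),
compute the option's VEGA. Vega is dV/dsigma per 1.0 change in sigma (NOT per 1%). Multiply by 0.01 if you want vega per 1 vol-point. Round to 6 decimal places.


Answer: Vega = 24.519124

Derivation:
d1 = 0.3520343599; d2 = -0.0888737938
phi(d1) = 0.3749724852; exp(-qT) = 1.0000000000; exp(-rT) = 0.9925280548
Vega = S * exp(-qT) * phi(d1) * sqrt(T) = 53.3900 * 1.0000000000 * 0.3749724852 * 1.2247448714 = 24.519124


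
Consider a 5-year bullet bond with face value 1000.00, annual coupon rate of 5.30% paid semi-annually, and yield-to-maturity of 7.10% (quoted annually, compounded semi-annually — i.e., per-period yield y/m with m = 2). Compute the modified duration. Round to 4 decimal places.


Coupon per period c = face * coupon_rate / m = 26.500000
Periods per year m = 2; per-period yield y/m = 0.035500
Number of cashflows N = 10
Cashflows (t years, CF_t, discount factor 1/(1+y/m)^(m*t), PV):
  t = 0.5000: CF_t = 26.500000, DF = 0.965717, PV = 25.591502
  t = 1.0000: CF_t = 26.500000, DF = 0.932609, PV = 24.714149
  t = 1.5000: CF_t = 26.500000, DF = 0.900637, PV = 23.866875
  t = 2.0000: CF_t = 26.500000, DF = 0.869760, PV = 23.048648
  t = 2.5000: CF_t = 26.500000, DF = 0.839942, PV = 22.258473
  t = 3.0000: CF_t = 26.500000, DF = 0.811147, PV = 21.495386
  t = 3.5000: CF_t = 26.500000, DF = 0.783338, PV = 20.758461
  t = 4.0000: CF_t = 26.500000, DF = 0.756483, PV = 20.046800
  t = 4.5000: CF_t = 26.500000, DF = 0.730549, PV = 19.359536
  t = 5.0000: CF_t = 1026.500000, DF = 0.705503, PV = 724.199001
Price P = sum_t PV_t = 925.338831
First compute Macaulay numerator sum_t t * PV_t:
  t * PV_t at t = 0.5000: 12.795751
  t * PV_t at t = 1.0000: 24.714149
  t * PV_t at t = 1.5000: 35.800313
  t * PV_t at t = 2.0000: 46.097297
  t * PV_t at t = 2.5000: 55.646181
  t * PV_t at t = 3.0000: 64.486159
  t * PV_t at t = 3.5000: 72.654613
  t * PV_t at t = 4.0000: 80.187198
  t * PV_t at t = 4.5000: 87.117912
  t * PV_t at t = 5.0000: 3620.995005
Macaulay duration D = 4100.494579 / 925.338831 = 4.431344
Modified duration = D / (1 + y/m) = 4.431344 / (1 + 0.035500) = 4.279424

Answer: Modified duration = 4.2794


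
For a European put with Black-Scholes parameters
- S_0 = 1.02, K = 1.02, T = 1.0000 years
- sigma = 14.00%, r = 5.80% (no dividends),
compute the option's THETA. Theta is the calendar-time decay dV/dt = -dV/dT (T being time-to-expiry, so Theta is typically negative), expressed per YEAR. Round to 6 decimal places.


d1 = 0.4842857143; d2 = 0.3442857143
phi(d1) = 0.3547986407; exp(-qT) = 1.0000000000; exp(-rT) = 0.9436499474
Theta = -S*exp(-qT)*phi(d1)*sigma/(2*sqrt(T)) + r*K*exp(-rT)*N(-d2) - q*S*exp(-qT)*N(-d1)
N(-d1) = 0.3140915565; N(-d2) = 0.3653157134; sqrt(T) = 1.0000000000
Term 1 = -1.0200 * 1.0000000000 * 0.3547986407 * 0.1400 / (2 * 1.0000000000) = -0.0253326229
Term 2 = 0.0580 * 1.0200 * 0.9436499474 * 0.3653157134 = 0.0203942359
Term 3 = 0 (no dividend yield, q = 0)
Theta = -0.0253326229 + (0.0203942359) + (0.0000000000) = -0.004938

Answer: Theta = -0.004938


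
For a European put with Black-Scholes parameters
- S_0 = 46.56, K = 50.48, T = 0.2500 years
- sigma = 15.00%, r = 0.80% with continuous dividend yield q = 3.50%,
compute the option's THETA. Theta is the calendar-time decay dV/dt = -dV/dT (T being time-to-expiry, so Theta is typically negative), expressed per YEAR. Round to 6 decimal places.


Answer: Theta = -2.507771

Derivation:
d1 = -1.1303055308; d2 = -1.2053055308
phi(d1) = 0.2106128153; exp(-qT) = 0.9912881698; exp(-rT) = 0.9980019987
Theta = -S*exp(-qT)*phi(d1)*sigma/(2*sqrt(T)) + r*K*exp(-rT)*N(-d2) - q*S*exp(-qT)*N(-d1)
N(-d1) = 0.8708262476; N(-d2) = 0.8859573124; sqrt(T) = 0.5000000000
Term 1 = -46.5600 * 0.9912881698 * 0.2106128153 * 0.1500 / (2 * 0.5000000000) = -1.4581054976
Term 2 = 0.0080 * 50.4800 * 0.9980019987 * 0.8859573124 = 0.3570701461
Term 3 = -0.0350 * 46.5600 * 0.9912881698 * 0.8708262476 = -1.4067355083
Theta = -1.4581054976 + (0.3570701461) + (-1.4067355083) = -2.507771


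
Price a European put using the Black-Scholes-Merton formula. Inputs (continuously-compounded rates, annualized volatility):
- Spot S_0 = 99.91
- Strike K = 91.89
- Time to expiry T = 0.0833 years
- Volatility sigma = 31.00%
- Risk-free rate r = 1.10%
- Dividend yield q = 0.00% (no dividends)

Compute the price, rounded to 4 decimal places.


Answer: Price = 0.7907

Derivation:
d1 = (ln(S/K) + (r - q + 0.5*sigma^2) * T) / (sigma * sqrt(T)) = 0.99022083
d2 = d1 - sigma * sqrt(T) = 0.90074944
exp(-rT) = 0.99908412; exp(-qT) = 1.00000000
P = K * exp(-rT) * N(-d2) - S_0 * exp(-qT) * N(-d1)
N(-d1) = 0.16103310; N(-d2) = 0.18386078
P = 91.8900 * 0.99908412 * 0.18386078 - 99.9100 * 1.00000000 * 0.16103310 = 0.7907


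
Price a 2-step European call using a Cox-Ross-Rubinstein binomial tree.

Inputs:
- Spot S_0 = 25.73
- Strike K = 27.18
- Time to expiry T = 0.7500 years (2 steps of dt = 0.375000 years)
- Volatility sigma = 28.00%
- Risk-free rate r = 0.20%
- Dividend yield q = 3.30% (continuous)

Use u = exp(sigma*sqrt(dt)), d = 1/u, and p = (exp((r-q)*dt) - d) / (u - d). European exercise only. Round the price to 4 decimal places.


Answer: Price = V(0,0) = 1.6268

Derivation:
dt = T/N = 0.375000
u = exp(sigma*sqrt(dt)) = 1.187042; d = 1/u = 0.842430
p = (exp((r-q)*dt) - d) / (u - d) = 0.423700
Discount per step: exp(-r*dt) = 0.999250
Stock lattice S(k, i) with i counting down-moves:
  k=0: S(0,0) = 25.7300
  k=1: S(1,0) = 30.5426; S(1,1) = 21.6757
  k=2: S(2,0) = 36.2553; S(2,1) = 25.7300; S(2,2) = 18.2603
Terminal payoffs V(N, i) = max(S_T - K, 0):
  V(2,0) = 9.075322; V(2,1) = 0.000000; V(2,2) = 0.000000
Backward induction: V(k, i) = exp(-r*dt) * [p * V(k+1, i) + (1-p) * V(k+1, i+1)].
  V(1,0) = exp(-r*dt) * [p*9.075322 + (1-p)*0.000000] = 3.842334
  V(1,1) = exp(-r*dt) * [p*0.000000 + (1-p)*0.000000] = 0.000000
  V(0,0) = exp(-r*dt) * [p*3.842334 + (1-p)*0.000000] = 1.626778


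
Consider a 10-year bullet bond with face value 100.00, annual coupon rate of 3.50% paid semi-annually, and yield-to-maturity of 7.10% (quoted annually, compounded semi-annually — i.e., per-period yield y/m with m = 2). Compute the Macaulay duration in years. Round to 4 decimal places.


Answer: Macaulay duration = 8.2310 years

Derivation:
Coupon per period c = face * coupon_rate / m = 1.750000
Periods per year m = 2; per-period yield y/m = 0.035500
Number of cashflows N = 20
Cashflows (t years, CF_t, discount factor 1/(1+y/m)^(m*t), PV):
  t = 0.5000: CF_t = 1.750000, DF = 0.965717, PV = 1.690005
  t = 1.0000: CF_t = 1.750000, DF = 0.932609, PV = 1.632066
  t = 1.5000: CF_t = 1.750000, DF = 0.900637, PV = 1.576114
  t = 2.0000: CF_t = 1.750000, DF = 0.869760, PV = 1.522081
  t = 2.5000: CF_t = 1.750000, DF = 0.839942, PV = 1.469899
  t = 3.0000: CF_t = 1.750000, DF = 0.811147, PV = 1.419507
  t = 3.5000: CF_t = 1.750000, DF = 0.783338, PV = 1.370842
  t = 4.0000: CF_t = 1.750000, DF = 0.756483, PV = 1.323845
  t = 4.5000: CF_t = 1.750000, DF = 0.730549, PV = 1.278460
  t = 5.0000: CF_t = 1.750000, DF = 0.705503, PV = 1.234631
  t = 5.5000: CF_t = 1.750000, DF = 0.681316, PV = 1.192304
  t = 6.0000: CF_t = 1.750000, DF = 0.657959, PV = 1.151428
  t = 6.5000: CF_t = 1.750000, DF = 0.635402, PV = 1.111954
  t = 7.0000: CF_t = 1.750000, DF = 0.613619, PV = 1.073833
  t = 7.5000: CF_t = 1.750000, DF = 0.592582, PV = 1.037018
  t = 8.0000: CF_t = 1.750000, DF = 0.572267, PV = 1.001466
  t = 8.5000: CF_t = 1.750000, DF = 0.552648, PV = 0.967133
  t = 9.0000: CF_t = 1.750000, DF = 0.533701, PV = 0.933977
  t = 9.5000: CF_t = 1.750000, DF = 0.515404, PV = 0.901958
  t = 10.0000: CF_t = 101.750000, DF = 0.497735, PV = 50.644508
Price P = sum_t PV_t = 74.533028
Macaulay numerator sum_t t * PV_t:
  t * PV_t at t = 0.5000: 0.845002
  t * PV_t at t = 1.0000: 1.632066
  t * PV_t at t = 1.5000: 2.364172
  t * PV_t at t = 2.0000: 3.044161
  t * PV_t at t = 2.5000: 3.674748
  t * PV_t at t = 3.0000: 4.258520
  t * PV_t at t = 3.5000: 4.797946
  t * PV_t at t = 4.0000: 5.295381
  t * PV_t at t = 4.5000: 5.753070
  t * PV_t at t = 5.0000: 6.173153
  t * PV_t at t = 5.5000: 6.557671
  t * PV_t at t = 6.0000: 6.908568
  t * PV_t at t = 6.5000: 7.227699
  t * PV_t at t = 7.0000: 7.516829
  t * PV_t at t = 7.5000: 7.777639
  t * PV_t at t = 8.0000: 8.011731
  t * PV_t at t = 8.5000: 8.220632
  t * PV_t at t = 9.0000: 8.405793
  t * PV_t at t = 9.5000: 8.568597
  t * PV_t at t = 10.0000: 506.445076
Macaulay duration D = (sum_t t * PV_t) / P = 613.478454 / 74.533028 = 8.230961


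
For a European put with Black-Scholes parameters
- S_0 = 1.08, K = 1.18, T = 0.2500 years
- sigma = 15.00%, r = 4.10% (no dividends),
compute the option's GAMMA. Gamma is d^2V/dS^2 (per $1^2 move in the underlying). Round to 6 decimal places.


d1 = -1.0065452979; d2 = -1.0815452979
phi(d1) = 0.2403869766; exp(-qT) = 1.0000000000; exp(-rT) = 0.9898023522
Gamma = exp(-qT) * phi(d1) / (S * sigma * sqrt(T)) = 1.0000000000 * 0.2403869766 / (1.0800 * 0.1500 * 0.5000000000) = 2.967740

Answer: Gamma = 2.967740


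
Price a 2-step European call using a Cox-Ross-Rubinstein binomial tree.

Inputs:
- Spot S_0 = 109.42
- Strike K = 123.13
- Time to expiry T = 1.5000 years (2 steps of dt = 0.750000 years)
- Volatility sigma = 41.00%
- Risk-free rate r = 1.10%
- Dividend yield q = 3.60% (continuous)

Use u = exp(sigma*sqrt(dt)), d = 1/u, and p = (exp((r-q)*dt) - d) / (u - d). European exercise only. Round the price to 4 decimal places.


dt = T/N = 0.750000
u = exp(sigma*sqrt(dt)) = 1.426281; d = 1/u = 0.701124
p = (exp((r-q)*dt) - d) / (u - d) = 0.386538
Discount per step: exp(-r*dt) = 0.991784
Stock lattice S(k, i) with i counting down-moves:
  k=0: S(0,0) = 109.4200
  k=1: S(1,0) = 156.0637; S(1,1) = 76.7170
  k=2: S(2,0) = 222.5907; S(2,1) = 109.4200; S(2,2) = 53.7881
Terminal payoffs V(N, i) = max(S_T - K, 0):
  V(2,0) = 99.460669; V(2,1) = 0.000000; V(2,2) = 0.000000
Backward induction: V(k, i) = exp(-r*dt) * [p * V(k+1, i) + (1-p) * V(k+1, i+1)].
  V(1,0) = exp(-r*dt) * [p*99.460669 + (1-p)*0.000000] = 38.129442
  V(1,1) = exp(-r*dt) * [p*0.000000 + (1-p)*0.000000] = 0.000000
  V(0,0) = exp(-r*dt) * [p*38.129442 + (1-p)*0.000000] = 14.617379

Answer: Price = V(0,0) = 14.6174


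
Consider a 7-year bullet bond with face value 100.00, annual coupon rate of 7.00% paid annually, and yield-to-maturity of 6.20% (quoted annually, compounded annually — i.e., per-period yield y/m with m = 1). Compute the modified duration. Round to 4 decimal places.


Coupon per period c = face * coupon_rate / m = 7.000000
Periods per year m = 1; per-period yield y/m = 0.062000
Number of cashflows N = 7
Cashflows (t years, CF_t, discount factor 1/(1+y/m)^(m*t), PV):
  t = 1.0000: CF_t = 7.000000, DF = 0.941620, PV = 6.591337
  t = 2.0000: CF_t = 7.000000, DF = 0.886647, PV = 6.206532
  t = 3.0000: CF_t = 7.000000, DF = 0.834885, PV = 5.844192
  t = 4.0000: CF_t = 7.000000, DF = 0.786144, PV = 5.503006
  t = 5.0000: CF_t = 7.000000, DF = 0.740248, PV = 5.181738
  t = 6.0000: CF_t = 7.000000, DF = 0.697032, PV = 4.879226
  t = 7.0000: CF_t = 107.000000, DF = 0.656339, PV = 70.228301
Price P = sum_t PV_t = 104.434332
First compute Macaulay numerator sum_t t * PV_t:
  t * PV_t at t = 1.0000: 6.591337
  t * PV_t at t = 2.0000: 12.413064
  t * PV_t at t = 3.0000: 17.532577
  t * PV_t at t = 4.0000: 22.012023
  t * PV_t at t = 5.0000: 25.908690
  t * PV_t at t = 6.0000: 29.275356
  t * PV_t at t = 7.0000: 491.598105
Macaulay duration D = 605.331153 / 104.434332 = 5.796285
Modified duration = D / (1 + y/m) = 5.796285 / (1 + 0.062000) = 5.457895

Answer: Modified duration = 5.4579


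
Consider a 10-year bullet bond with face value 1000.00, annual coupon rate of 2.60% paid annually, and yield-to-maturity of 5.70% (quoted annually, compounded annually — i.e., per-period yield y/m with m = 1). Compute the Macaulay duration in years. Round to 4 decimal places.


Answer: Macaulay duration = 8.7485 years

Derivation:
Coupon per period c = face * coupon_rate / m = 26.000000
Periods per year m = 1; per-period yield y/m = 0.057000
Number of cashflows N = 10
Cashflows (t years, CF_t, discount factor 1/(1+y/m)^(m*t), PV):
  t = 1.0000: CF_t = 26.000000, DF = 0.946074, PV = 24.597919
  t = 2.0000: CF_t = 26.000000, DF = 0.895056, PV = 23.271446
  t = 3.0000: CF_t = 26.000000, DF = 0.846789, PV = 22.016505
  t = 4.0000: CF_t = 26.000000, DF = 0.801125, PV = 20.829239
  t = 5.0000: CF_t = 26.000000, DF = 0.757923, PV = 19.705997
  t = 6.0000: CF_t = 26.000000, DF = 0.717051, PV = 18.643327
  t = 7.0000: CF_t = 26.000000, DF = 0.678383, PV = 17.637963
  t = 8.0000: CF_t = 26.000000, DF = 0.641801, PV = 16.686815
  t = 9.0000: CF_t = 26.000000, DF = 0.607191, PV = 15.786958
  t = 10.0000: CF_t = 1026.000000, DF = 0.574447, PV = 589.382841
Price P = sum_t PV_t = 768.559011
Macaulay numerator sum_t t * PV_t:
  t * PV_t at t = 1.0000: 24.597919
  t * PV_t at t = 2.0000: 46.542892
  t * PV_t at t = 3.0000: 66.049516
  t * PV_t at t = 4.0000: 83.316955
  t * PV_t at t = 5.0000: 98.529985
  t * PV_t at t = 6.0000: 111.859964
  t * PV_t at t = 7.0000: 123.465744
  t * PV_t at t = 8.0000: 133.494520
  t * PV_t at t = 9.0000: 142.082625
  t * PV_t at t = 10.0000: 5893.828408
Macaulay duration D = (sum_t t * PV_t) / P = 6723.768527 / 768.559011 = 8.748539


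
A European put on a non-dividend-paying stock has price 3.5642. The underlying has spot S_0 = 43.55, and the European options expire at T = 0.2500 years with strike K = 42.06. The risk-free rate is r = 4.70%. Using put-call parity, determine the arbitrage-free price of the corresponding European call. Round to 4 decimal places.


Answer: Call price = 5.5455

Derivation:
Put-call parity: C - P = S_0 * exp(-qT) - K * exp(-rT).
S_0 * exp(-qT) = 43.5500 * 1.00000000 = 43.55000000
K * exp(-rT) = 42.0600 * 0.98831876 = 41.56868712
C = P + S*exp(-qT) - K*exp(-rT)
C = 3.5642 + 43.55000000 - 41.56868712 = 5.5455


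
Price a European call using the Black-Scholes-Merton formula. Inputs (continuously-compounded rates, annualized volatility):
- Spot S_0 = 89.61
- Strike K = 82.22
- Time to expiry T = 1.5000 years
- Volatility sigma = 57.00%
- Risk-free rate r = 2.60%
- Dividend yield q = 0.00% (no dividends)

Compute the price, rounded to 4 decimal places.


d1 = (ln(S/K) + (r - q + 0.5*sigma^2) * T) / (sigma * sqrt(T)) = 0.52820645
d2 = d1 - sigma * sqrt(T) = -0.16989813
exp(-rT) = 0.96175071; exp(-qT) = 1.00000000
C = S_0 * exp(-qT) * N(d1) - K * exp(-rT) * N(d2)
N(d1) = 0.70132197; N(d2) = 0.43254513
C = 89.6100 * 1.00000000 * 0.70132197 - 82.2200 * 0.96175071 * 0.43254513 = 28.6419

Answer: Price = 28.6419


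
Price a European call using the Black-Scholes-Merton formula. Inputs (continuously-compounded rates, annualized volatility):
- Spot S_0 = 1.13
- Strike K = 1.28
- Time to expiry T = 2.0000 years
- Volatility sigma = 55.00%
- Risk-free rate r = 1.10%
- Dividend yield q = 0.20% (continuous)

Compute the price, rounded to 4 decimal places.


Answer: Price = 0.2997

Derivation:
d1 = (ln(S/K) + (r - q + 0.5*sigma^2) * T) / (sigma * sqrt(T)) = 0.25180401
d2 = d1 - sigma * sqrt(T) = -0.52601345
exp(-rT) = 0.97824024; exp(-qT) = 0.99600799
C = S_0 * exp(-qT) * N(d1) - K * exp(-rT) * N(d2)
N(d1) = 0.59940372; N(d2) = 0.29943943
C = 1.1300 * 0.99600799 * 0.59940372 - 1.2800 * 0.97824024 * 0.29943943 = 0.2997


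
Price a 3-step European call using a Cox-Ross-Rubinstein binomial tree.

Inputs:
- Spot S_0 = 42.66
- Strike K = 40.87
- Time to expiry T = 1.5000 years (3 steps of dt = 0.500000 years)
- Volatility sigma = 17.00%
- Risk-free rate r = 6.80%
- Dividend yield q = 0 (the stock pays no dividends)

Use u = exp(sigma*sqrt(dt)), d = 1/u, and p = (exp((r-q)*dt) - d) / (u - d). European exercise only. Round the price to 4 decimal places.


Answer: Price = V(0,0) = 7.0885

Derivation:
dt = T/N = 0.500000
u = exp(sigma*sqrt(dt)) = 1.127732; d = 1/u = 0.886736
p = (exp((r-q)*dt) - d) / (u - d) = 0.613491
Discount per step: exp(-r*dt) = 0.966572
Stock lattice S(k, i) with i counting down-moves:
  k=0: S(0,0) = 42.6600
  k=1: S(1,0) = 48.1090; S(1,1) = 37.8282
  k=2: S(2,0) = 54.2541; S(2,1) = 42.6600; S(2,2) = 33.5436
  k=3: S(3,0) = 61.1840; S(3,1) = 48.1090; S(3,2) = 37.8282; S(3,3) = 29.7443
Terminal payoffs V(N, i) = max(S_T - K, 0):
  V(3,0) = 20.314028; V(3,1) = 7.239029; V(3,2) = 0.000000; V(3,3) = 0.000000
Backward induction: V(k, i) = exp(-r*dt) * [p * V(k+1, i) + (1-p) * V(k+1, i+1)].
  V(2,0) = exp(-r*dt) * [p*20.314028 + (1-p)*7.239029] = 14.750293
  V(2,1) = exp(-r*dt) * [p*7.239029 + (1-p)*0.000000] = 4.292622
  V(2,2) = exp(-r*dt) * [p*0.000000 + (1-p)*0.000000] = 0.000000
  V(1,0) = exp(-r*dt) * [p*14.750293 + (1-p)*4.292622] = 10.350349
  V(1,1) = exp(-r*dt) * [p*4.292622 + (1-p)*0.000000] = 2.545452
  V(0,0) = exp(-r*dt) * [p*10.350349 + (1-p)*2.545452] = 7.088534


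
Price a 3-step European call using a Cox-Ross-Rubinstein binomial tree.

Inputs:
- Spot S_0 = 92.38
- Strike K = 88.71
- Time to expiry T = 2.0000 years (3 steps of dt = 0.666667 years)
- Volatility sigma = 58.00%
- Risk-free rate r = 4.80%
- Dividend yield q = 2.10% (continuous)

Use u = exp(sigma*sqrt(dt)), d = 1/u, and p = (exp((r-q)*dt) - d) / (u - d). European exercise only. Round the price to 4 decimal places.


Answer: Price = V(0,0) = 33.0860

Derivation:
dt = T/N = 0.666667
u = exp(sigma*sqrt(dt)) = 1.605713; d = 1/u = 0.622776
p = (exp((r-q)*dt) - d) / (u - d) = 0.402250
Discount per step: exp(-r*dt) = 0.968507
Stock lattice S(k, i) with i counting down-moves:
  k=0: S(0,0) = 92.3800
  k=1: S(1,0) = 148.3358; S(1,1) = 57.5321
  k=2: S(2,0) = 238.1847; S(2,1) = 92.3800; S(2,2) = 35.8296
  k=3: S(3,0) = 382.4564; S(3,1) = 148.3358; S(3,2) = 57.5321; S(3,3) = 22.3138
Terminal payoffs V(N, i) = max(S_T - K, 0):
  V(3,0) = 293.746360; V(3,1) = 59.625785; V(3,2) = 0.000000; V(3,3) = 0.000000
Backward induction: V(k, i) = exp(-r*dt) * [p * V(k+1, i) + (1-p) * V(k+1, i+1)].
  V(2,0) = exp(-r*dt) * [p*293.746360 + (1-p)*59.625785] = 148.957156
  V(2,1) = exp(-r*dt) * [p*59.625785 + (1-p)*0.000000] = 23.229140
  V(2,2) = exp(-r*dt) * [p*0.000000 + (1-p)*0.000000] = 0.000000
  V(1,0) = exp(-r*dt) * [p*148.957156 + (1-p)*23.229140] = 71.478962
  V(1,1) = exp(-r*dt) * [p*23.229140 + (1-p)*0.000000] = 9.049658
  V(0,0) = exp(-r*dt) * [p*71.478962 + (1-p)*9.049658] = 33.085994


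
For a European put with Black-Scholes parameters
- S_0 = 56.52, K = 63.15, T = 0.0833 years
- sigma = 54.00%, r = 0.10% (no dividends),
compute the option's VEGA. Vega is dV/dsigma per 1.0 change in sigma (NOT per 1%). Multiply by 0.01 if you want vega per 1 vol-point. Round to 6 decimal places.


d1 = -0.6332223464; d2 = -0.7890757390
phi(d1) = 0.3264678502; exp(-qT) = 1.0000000000; exp(-rT) = 0.9999167035
Vega = S * exp(-qT) * phi(d1) * sqrt(T) = 56.5200 * 1.0000000000 * 0.3264678502 * 0.2886173938 = 5.325557

Answer: Vega = 5.325557


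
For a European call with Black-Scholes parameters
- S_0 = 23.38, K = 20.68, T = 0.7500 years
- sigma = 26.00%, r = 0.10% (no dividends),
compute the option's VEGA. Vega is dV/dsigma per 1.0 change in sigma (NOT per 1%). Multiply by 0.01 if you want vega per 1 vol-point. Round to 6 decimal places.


Answer: Vega = 6.492860

Derivation:
d1 = 0.6609057609; d2 = 0.4357391559
phi(d1) = 0.3206719165; exp(-qT) = 1.0000000000; exp(-rT) = 0.9992502812
Vega = S * exp(-qT) * phi(d1) * sqrt(T) = 23.3800 * 1.0000000000 * 0.3206719165 * 0.8660254038 = 6.492860


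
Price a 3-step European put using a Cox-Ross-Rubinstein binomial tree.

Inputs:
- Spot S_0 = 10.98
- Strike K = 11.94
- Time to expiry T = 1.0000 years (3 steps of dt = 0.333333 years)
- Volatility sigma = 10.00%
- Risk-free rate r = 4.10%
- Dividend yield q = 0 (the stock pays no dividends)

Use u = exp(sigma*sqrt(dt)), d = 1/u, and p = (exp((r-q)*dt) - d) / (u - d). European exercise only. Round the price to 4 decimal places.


Answer: Price = V(0,0) = 0.7173

Derivation:
dt = T/N = 0.333333
u = exp(sigma*sqrt(dt)) = 1.059434; d = 1/u = 0.943900
p = (exp((r-q)*dt) - d) / (u - d) = 0.604673
Discount per step: exp(-r*dt) = 0.986426
Stock lattice S(k, i) with i counting down-moves:
  k=0: S(0,0) = 10.9800
  k=1: S(1,0) = 11.6326; S(1,1) = 10.3640
  k=2: S(2,0) = 12.3240; S(2,1) = 10.9800; S(2,2) = 9.7826
  k=3: S(3,0) = 13.0564; S(3,1) = 11.6326; S(3,2) = 10.3640; S(3,3) = 9.2338
Terminal payoffs V(N, i) = max(K - S_T, 0):
  V(3,0) = 0.000000; V(3,1) = 0.307412; V(3,2) = 1.575978; V(3,3) = 2.706203
Backward induction: V(k, i) = exp(-r*dt) * [p * V(k+1, i) + (1-p) * V(k+1, i+1)].
  V(2,0) = exp(-r*dt) * [p*0.000000 + (1-p)*0.307412] = 0.119879
  V(2,1) = exp(-r*dt) * [p*0.307412 + (1-p)*1.575978] = 0.797930
  V(2,2) = exp(-r*dt) * [p*1.575978 + (1-p)*2.706203] = 1.995329
  V(1,0) = exp(-r*dt) * [p*0.119879 + (1-p)*0.797930] = 0.382665
  V(1,1) = exp(-r*dt) * [p*0.797930 + (1-p)*1.995329] = 1.254038
  V(0,0) = exp(-r*dt) * [p*0.382665 + (1-p)*1.254038] = 0.717272


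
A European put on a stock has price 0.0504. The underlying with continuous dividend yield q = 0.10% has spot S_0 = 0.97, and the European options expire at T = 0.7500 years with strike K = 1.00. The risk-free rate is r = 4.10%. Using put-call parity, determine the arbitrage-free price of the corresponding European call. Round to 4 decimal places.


Put-call parity: C - P = S_0 * exp(-qT) - K * exp(-rT).
S_0 * exp(-qT) = 0.9700 * 0.99925028 = 0.96927277
K * exp(-rT) = 1.0000 * 0.96971797 = 0.96971797
C = P + S*exp(-qT) - K*exp(-rT)
C = 0.0504 + 0.96927277 - 0.96971797 = 0.0500

Answer: Call price = 0.0500


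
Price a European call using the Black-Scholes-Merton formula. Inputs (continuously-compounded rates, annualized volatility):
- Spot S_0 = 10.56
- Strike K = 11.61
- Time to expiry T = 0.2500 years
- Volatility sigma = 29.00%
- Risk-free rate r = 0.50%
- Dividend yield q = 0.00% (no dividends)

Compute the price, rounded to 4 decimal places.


d1 = (ln(S/K) + (r - q + 0.5*sigma^2) * T) / (sigma * sqrt(T)) = -0.57262771
d2 = d1 - sigma * sqrt(T) = -0.71762771
exp(-rT) = 0.99875078; exp(-qT) = 1.00000000
C = S_0 * exp(-qT) * N(d1) - K * exp(-rT) * N(d2)
N(d1) = 0.28344840; N(d2) = 0.23649343
C = 10.5600 * 1.00000000 * 0.28344840 - 11.6100 * 0.99875078 * 0.23649343 = 0.2510

Answer: Price = 0.2510


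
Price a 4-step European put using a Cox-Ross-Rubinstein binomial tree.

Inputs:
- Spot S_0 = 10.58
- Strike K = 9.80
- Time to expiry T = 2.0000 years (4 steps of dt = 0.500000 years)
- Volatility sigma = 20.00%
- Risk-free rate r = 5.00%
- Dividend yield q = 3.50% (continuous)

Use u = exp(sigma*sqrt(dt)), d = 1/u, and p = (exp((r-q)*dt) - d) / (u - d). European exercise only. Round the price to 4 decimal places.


dt = T/N = 0.500000
u = exp(sigma*sqrt(dt)) = 1.151910; d = 1/u = 0.868123
p = (exp((r-q)*dt) - d) / (u - d) = 0.491231
Discount per step: exp(-r*dt) = 0.975310
Stock lattice S(k, i) with i counting down-moves:
  k=0: S(0,0) = 10.5800
  k=1: S(1,0) = 12.1872; S(1,1) = 9.1847
  k=2: S(2,0) = 14.0386; S(2,1) = 10.5800; S(2,2) = 7.9735
  k=3: S(3,0) = 16.1712; S(3,1) = 12.1872; S(3,2) = 9.1847; S(3,3) = 6.9220
  k=4: S(4,0) = 18.6277; S(4,1) = 14.0386; S(4,2) = 10.5800; S(4,3) = 7.9735; S(4,4) = 6.0091
Terminal payoffs V(N, i) = max(K - S_T, 0):
  V(4,0) = 0.000000; V(4,1) = 0.000000; V(4,2) = 0.000000; V(4,3) = 1.826507; V(4,4) = 3.790870
Backward induction: V(k, i) = exp(-r*dt) * [p * V(k+1, i) + (1-p) * V(k+1, i+1)].
  V(3,0) = exp(-r*dt) * [p*0.000000 + (1-p)*0.000000] = 0.000000
  V(3,1) = exp(-r*dt) * [p*0.000000 + (1-p)*0.000000] = 0.000000
  V(3,2) = exp(-r*dt) * [p*0.000000 + (1-p)*1.826507] = 0.906326
  V(3,3) = exp(-r*dt) * [p*1.826507 + (1-p)*3.790870] = 2.756141
  V(2,0) = exp(-r*dt) * [p*0.000000 + (1-p)*0.000000] = 0.000000
  V(2,1) = exp(-r*dt) * [p*0.000000 + (1-p)*0.906326] = 0.449726
  V(2,2) = exp(-r*dt) * [p*0.906326 + (1-p)*2.756141] = 1.801841
  V(1,0) = exp(-r*dt) * [p*0.000000 + (1-p)*0.449726] = 0.223157
  V(1,1) = exp(-r*dt) * [p*0.449726 + (1-p)*1.801841] = 1.109551
  V(0,0) = exp(-r*dt) * [p*0.223157 + (1-p)*1.109551] = 0.657483

Answer: Price = V(0,0) = 0.6575


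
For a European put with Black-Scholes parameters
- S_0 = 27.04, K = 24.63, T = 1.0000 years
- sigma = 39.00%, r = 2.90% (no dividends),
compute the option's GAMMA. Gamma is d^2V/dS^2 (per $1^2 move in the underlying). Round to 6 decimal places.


Answer: Gamma = 0.033238

Derivation:
d1 = 0.5087231770; d2 = 0.1187231770
phi(d1) = 0.3505197701; exp(-qT) = 1.0000000000; exp(-rT) = 0.9714164645
Gamma = exp(-qT) * phi(d1) / (S * sigma * sqrt(T)) = 1.0000000000 * 0.3505197701 / (27.0400 * 0.3900 * 1.0000000000) = 0.033238


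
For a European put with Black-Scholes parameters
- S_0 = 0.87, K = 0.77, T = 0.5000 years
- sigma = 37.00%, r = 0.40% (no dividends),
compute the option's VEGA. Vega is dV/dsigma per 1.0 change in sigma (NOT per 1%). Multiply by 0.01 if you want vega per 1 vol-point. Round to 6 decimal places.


d1 = 0.6051599354; d2 = 0.3435304264
phi(d1) = 0.3321901255; exp(-qT) = 1.0000000000; exp(-rT) = 0.9980019987
Vega = S * exp(-qT) * phi(d1) * sqrt(T) = 0.8700 * 1.0000000000 * 0.3321901255 * 0.7071067812 = 0.204358

Answer: Vega = 0.204358


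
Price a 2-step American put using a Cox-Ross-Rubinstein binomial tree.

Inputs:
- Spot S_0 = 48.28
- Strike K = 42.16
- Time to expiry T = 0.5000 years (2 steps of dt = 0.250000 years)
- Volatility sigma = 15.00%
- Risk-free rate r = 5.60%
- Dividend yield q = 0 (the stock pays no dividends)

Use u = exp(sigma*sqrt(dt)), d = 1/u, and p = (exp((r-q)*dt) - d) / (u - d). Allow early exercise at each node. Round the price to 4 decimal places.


Answer: Price = V(0,0) = 0.1062

Derivation:
dt = T/N = 0.250000
u = exp(sigma*sqrt(dt)) = 1.077884; d = 1/u = 0.927743
p = (exp((r-q)*dt) - d) / (u - d) = 0.575160
Discount per step: exp(-r*dt) = 0.986098
Stock lattice S(k, i) with i counting down-moves:
  k=0: S(0,0) = 48.2800
  k=1: S(1,0) = 52.0402; S(1,1) = 44.7915
  k=2: S(2,0) = 56.0934; S(2,1) = 48.2800; S(2,2) = 41.5550
Terminal payoffs V(N, i) = max(K - S_T, 0):
  V(2,0) = 0.000000; V(2,1) = 0.000000; V(2,2) = 0.605019
Backward induction: V(k, i) = exp(-r*dt) * [p * V(k+1, i) + (1-p) * V(k+1, i+1)]; then take max(V_cont, immediate exercise) for American.
  V(1,0) = exp(-r*dt) * [p*0.000000 + (1-p)*0.000000] = 0.000000; exercise = 0.000000; V(1,0) = max -> 0.000000
  V(1,1) = exp(-r*dt) * [p*0.000000 + (1-p)*0.605019] = 0.253463; exercise = 0.000000; V(1,1) = max -> 0.253463
  V(0,0) = exp(-r*dt) * [p*0.000000 + (1-p)*0.253463] = 0.106184; exercise = 0.000000; V(0,0) = max -> 0.106184


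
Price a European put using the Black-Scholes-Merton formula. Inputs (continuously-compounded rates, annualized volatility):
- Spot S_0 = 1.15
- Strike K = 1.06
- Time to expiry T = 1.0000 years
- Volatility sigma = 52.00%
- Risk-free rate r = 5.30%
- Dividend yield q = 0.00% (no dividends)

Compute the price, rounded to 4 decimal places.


d1 = (ln(S/K) + (r - q + 0.5*sigma^2) * T) / (sigma * sqrt(T)) = 0.51864045
d2 = d1 - sigma * sqrt(T) = -0.00135955
exp(-rT) = 0.94838001; exp(-qT) = 1.00000000
P = K * exp(-rT) * N(-d2) - S_0 * exp(-qT) * N(-d1)
N(-d1) = 0.30200575; N(-d2) = 0.50054238
P = 1.0600 * 0.94838001 * 0.50054238 - 1.1500 * 1.00000000 * 0.30200575 = 0.1559

Answer: Price = 0.1559


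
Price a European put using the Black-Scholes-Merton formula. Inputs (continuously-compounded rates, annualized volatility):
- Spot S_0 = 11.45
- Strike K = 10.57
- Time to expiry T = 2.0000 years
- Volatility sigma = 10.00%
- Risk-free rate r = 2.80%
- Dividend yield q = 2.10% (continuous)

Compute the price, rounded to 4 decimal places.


d1 = (ln(S/K) + (r - q + 0.5*sigma^2) * T) / (sigma * sqrt(T)) = 0.73517843
d2 = d1 - sigma * sqrt(T) = 0.59375707
exp(-rT) = 0.94553914; exp(-qT) = 0.95886978
P = K * exp(-rT) * N(-d2) - S_0 * exp(-qT) * N(-d1)
N(-d1) = 0.23111542; N(-d2) = 0.27633730
P = 10.5700 * 0.94553914 * 0.27633730 - 11.4500 * 0.95886978 * 0.23111542 = 0.2244

Answer: Price = 0.2244


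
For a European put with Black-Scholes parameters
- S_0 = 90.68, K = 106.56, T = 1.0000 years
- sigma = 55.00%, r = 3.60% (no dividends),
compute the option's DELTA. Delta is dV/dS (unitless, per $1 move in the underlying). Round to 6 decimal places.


d1 = 0.0470520343; d2 = -0.5029479657
phi(d1) = 0.3985009168; exp(-qT) = 1.0000000000; exp(-rT) = 0.9646402935
N(-d1) = 0.4812358780
Delta = -exp(-qT) * N(-d1) = -1.0000000000 * 0.4812358780 = -0.481236

Answer: Delta = -0.481236


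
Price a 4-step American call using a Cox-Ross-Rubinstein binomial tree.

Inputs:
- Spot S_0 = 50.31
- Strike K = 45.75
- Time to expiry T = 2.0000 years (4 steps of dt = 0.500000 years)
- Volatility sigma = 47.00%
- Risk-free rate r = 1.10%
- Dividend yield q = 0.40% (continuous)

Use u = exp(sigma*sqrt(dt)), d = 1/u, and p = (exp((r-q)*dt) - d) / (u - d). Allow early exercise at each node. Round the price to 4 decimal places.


dt = T/N = 0.500000
u = exp(sigma*sqrt(dt)) = 1.394227; d = 1/u = 0.717243
p = (exp((r-q)*dt) - d) / (u - d) = 0.422850
Discount per step: exp(-r*dt) = 0.994515
Stock lattice S(k, i) with i counting down-moves:
  k=0: S(0,0) = 50.3100
  k=1: S(1,0) = 70.1436; S(1,1) = 36.0845
  k=2: S(2,0) = 97.7961; S(2,1) = 50.3100; S(2,2) = 25.8814
  k=3: S(3,0) = 136.3499; S(3,1) = 70.1436; S(3,2) = 36.0845; S(3,3) = 18.5632
  k=4: S(4,0) = 190.1027; S(4,1) = 97.7961; S(4,2) = 50.3100; S(4,3) = 25.8814; S(4,4) = 13.3144
Terminal payoffs V(N, i) = max(S_T - K, 0):
  V(4,0) = 144.352731; V(4,1) = 52.046055; V(4,2) = 4.560000; V(4,3) = 0.000000; V(4,4) = 0.000000
Backward induction: V(k, i) = exp(-r*dt) * [p * V(k+1, i) + (1-p) * V(k+1, i+1)]; then take max(V_cont, immediate exercise) for American.
  V(3,0) = exp(-r*dt) * [p*144.352731 + (1-p)*52.046055] = 90.578414; exercise = 90.599907; V(3,0) = max -> 90.599907
  V(3,1) = exp(-r*dt) * [p*52.046055 + (1-p)*4.560000] = 24.504351; exercise = 24.393564; V(3,1) = max -> 24.504351
  V(3,2) = exp(-r*dt) * [p*4.560000 + (1-p)*0.000000] = 1.917622; exercise = 0.000000; V(3,2) = max -> 1.917622
  V(3,3) = exp(-r*dt) * [p*0.000000 + (1-p)*0.000000] = 0.000000; exercise = 0.000000; V(3,3) = max -> 0.000000
  V(2,0) = exp(-r*dt) * [p*90.599907 + (1-p)*24.504351] = 52.165183; exercise = 52.046055; V(2,0) = max -> 52.165183
  V(2,1) = exp(-r*dt) * [p*24.504351 + (1-p)*1.917622] = 11.405526; exercise = 4.560000; V(2,1) = max -> 11.405526
  V(2,2) = exp(-r*dt) * [p*1.917622 + (1-p)*0.000000] = 0.806420; exercise = 0.000000; V(2,2) = max -> 0.806420
  V(1,0) = exp(-r*dt) * [p*52.165183 + (1-p)*11.405526] = 28.483670; exercise = 24.393564; V(1,0) = max -> 28.483670
  V(1,1) = exp(-r*dt) * [p*11.405526 + (1-p)*0.806420] = 5.259250; exercise = 0.000000; V(1,1) = max -> 5.259250
  V(0,0) = exp(-r*dt) * [p*28.483670 + (1-p)*5.259250] = 14.996994; exercise = 4.560000; V(0,0) = max -> 14.996994

Answer: Price = V(0,0) = 14.9970
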